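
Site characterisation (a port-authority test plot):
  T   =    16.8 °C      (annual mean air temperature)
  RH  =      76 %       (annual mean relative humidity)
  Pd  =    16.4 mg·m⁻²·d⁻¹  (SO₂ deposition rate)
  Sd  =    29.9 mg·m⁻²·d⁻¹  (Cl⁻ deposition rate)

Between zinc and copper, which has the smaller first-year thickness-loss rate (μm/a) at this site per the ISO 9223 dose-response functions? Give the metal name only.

zinc: temperature factor f = -0.071·(6.8) = -0.4828
  Pd branch = 0.0129·Pd^0.44·e^(0.046·RH+f) = 0.899 μm/a
  Sd branch = 0.0175·Sd^0.57·e^(0.008·RH+0.085·T) = 0.9298 μm/a
  sum: 0.899 + 0.9298 → r_corr = 1.829 μm/a
copper: f(T) = -0.080·(T−10) [T>10 °C] = -0.5440
  Pd branch = 0.0053·Pd^0.26·e^(0.059·RH+f) = 0.564 μm/a
  Sd branch = 0.01025·Sd^0.27·e^(0.036·RH+0.049·T) = 0.9014 μm/a
  r_corr = 0.564 + 0.9014 = 1.465 μm/a
Ordering by μm/a: zinc (1.83) > copper (1.47)

copper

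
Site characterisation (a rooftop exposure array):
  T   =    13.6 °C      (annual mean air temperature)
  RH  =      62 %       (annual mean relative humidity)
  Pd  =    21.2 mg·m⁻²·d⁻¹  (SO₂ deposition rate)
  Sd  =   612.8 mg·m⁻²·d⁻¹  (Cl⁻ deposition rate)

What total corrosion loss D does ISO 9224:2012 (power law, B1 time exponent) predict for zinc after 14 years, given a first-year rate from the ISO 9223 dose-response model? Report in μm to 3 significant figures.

zinc: f(T) = -0.071·(T−10) [T>10 °C] = -0.2556
  Pd branch = 0.0129·Pd^0.44·e^(0.046·RH+f) = 0.6634 μm/a
  Cl⁻ term: 0.0175·612.8^0.57·exp(0.008·62+0.085·13.6) = 3.542
  sum: 0.6634 + 3.542 → r_corr = 4.206 μm/a
ISO 9224: D(t) = r_corr · t^b with b = 0.813 (zinc, B1)
  D(14) = 4.206 × 14^0.813 = 4.206 × 8.547 = 35.94 μm

D(14) = 35.9 μm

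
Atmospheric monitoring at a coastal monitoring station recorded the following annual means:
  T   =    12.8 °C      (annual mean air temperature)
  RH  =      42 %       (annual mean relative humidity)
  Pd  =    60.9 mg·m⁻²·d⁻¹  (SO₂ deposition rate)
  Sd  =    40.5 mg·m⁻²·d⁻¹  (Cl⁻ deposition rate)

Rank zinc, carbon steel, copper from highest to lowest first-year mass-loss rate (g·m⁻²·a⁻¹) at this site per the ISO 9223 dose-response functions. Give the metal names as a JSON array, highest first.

zinc: f(T) = -0.071·(T−10) [T>10 °C] = -0.1988
  Pd branch = 0.0129·Pd^0.44·e^(0.046·RH+f) = 0.4452 μm/a
  Sd branch = 0.0175·Sd^0.57·e^(0.008·RH+0.085·T) = 0.5994 μm/a
  r_corr = 0.4452 + 0.5994 = 1.045 μm/a
  mass loss = 1.045 μm/a × 7.14 g/cm³ = 7.458 g·m⁻²·a⁻¹
carbon steel: f(T) = -0.054·(T−10) [T>10 °C] = -0.1512
  Pd branch = 1.77·Pd^0.52·e^(0.02·RH+f) = 29.86 μm/a
  Cl⁻ term: 0.102·40.5^0.62·exp(0.033·42+0.04·12.8) = 6.753
  r_corr = 29.86 + 6.753 = 36.62 μm/a
  mass loss = 36.62 μm/a × 7.85 g/cm³ = 287.4 g·m⁻²·a⁻¹
copper: temperature factor f = -0.080·(2.8) = -0.2240
  SO₂ term: 0.0053·60.9^0.26·exp(0.059·42-0.2240) = 0.147
  Sd branch = 0.01025·Sd^0.27·e^(0.036·RH+0.049·T) = 0.2365 μm/a
  sum: 0.147 + 0.2365 → r_corr = 0.3834 μm/a
  mass loss = 0.3834 μm/a × 8.96 g/cm³ = 3.435 g·m⁻²·a⁻¹
Ordering by g·m⁻²·a⁻¹: carbon steel (287) > zinc (7.46) > copper (3.44)

["carbon steel", "zinc", "copper"]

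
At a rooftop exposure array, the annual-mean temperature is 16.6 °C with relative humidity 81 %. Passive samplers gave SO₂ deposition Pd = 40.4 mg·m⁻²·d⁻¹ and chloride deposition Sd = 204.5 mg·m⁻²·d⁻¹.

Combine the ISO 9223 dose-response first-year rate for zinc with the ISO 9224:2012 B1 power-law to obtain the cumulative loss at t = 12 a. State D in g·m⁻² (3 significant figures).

D(12) = 245 g·m⁻²

zinc: T>10 °C ⇒ hinge -0.071·(16.6−10) = -0.4686
  sulphur-dioxide contribution → 1.706 μm/a
  chloride contribution → 2.847 μm/a
  total first-year rate 4.553 μm/a
Power-law: D(12) = r_corr · 12^0.813
  D(12) = 4.553 × 12^0.813 = 4.553 × 7.54 = 34.33 μm
  Mass loss = 34.33 μm × 7.14 g/cm³ = 245.1 g·m⁻²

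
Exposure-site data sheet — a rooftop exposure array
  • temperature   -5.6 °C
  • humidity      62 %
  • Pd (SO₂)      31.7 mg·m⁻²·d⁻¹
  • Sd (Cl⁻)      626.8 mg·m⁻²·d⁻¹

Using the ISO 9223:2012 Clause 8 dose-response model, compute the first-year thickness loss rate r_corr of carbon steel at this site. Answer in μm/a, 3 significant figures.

r_corr = 37.8 μm/a

carbon steel: temperature factor f = +0.150·(-15.6) = -2.3400
  Pd branch = 1.77·Pd^0.52·e^(0.02·RH+f) = 3.555 μm/a
  Sd branch = 0.102·Sd^0.62·e^(0.033·RH+0.04·T) = 34.21 μm/a
  r_corr = 3.555 + 34.21 = 37.76 μm/a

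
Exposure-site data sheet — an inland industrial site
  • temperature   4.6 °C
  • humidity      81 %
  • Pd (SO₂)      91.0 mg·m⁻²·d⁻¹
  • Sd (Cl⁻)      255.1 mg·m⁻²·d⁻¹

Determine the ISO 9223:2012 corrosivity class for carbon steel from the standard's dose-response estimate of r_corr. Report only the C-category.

C5

carbon steel: T≤10 °C ⇒ hinge +0.150·(4.6−10) = -0.8100
  Pd branch = 1.77·Pd^0.52·e^(0.02·RH+f) = 41.54 μm/a
  Sd branch = 0.102·Sd^0.62·e^(0.033·RH+0.04·T) = 55.15 μm/a
  r_corr = 41.54 + 55.15 = 96.69 μm/a
Category bounds: 80…200 μm/a bracket r_corr ⇒ C5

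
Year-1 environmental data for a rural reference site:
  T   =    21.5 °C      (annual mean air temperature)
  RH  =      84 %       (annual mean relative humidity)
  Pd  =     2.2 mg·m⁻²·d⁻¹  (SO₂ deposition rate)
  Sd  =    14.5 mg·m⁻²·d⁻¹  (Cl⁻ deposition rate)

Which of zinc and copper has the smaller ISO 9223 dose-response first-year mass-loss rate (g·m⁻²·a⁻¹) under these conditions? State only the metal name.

zinc

zinc: temperature factor f = -0.071·(11.5) = -0.8165
  SO₂ term: 0.0129·2.2^0.44·exp(0.046·84-0.8165) = 0.3844
  Cl⁻ term: 0.0175·14.5^0.57·exp(0.008·84+0.085·21.5) = 0.9784
  r_corr = 0.3844 + 0.9784 = 1.363 μm/a
  mass loss = 1.363 μm/a × 7.14 g/cm³ = 9.731 g·m⁻²·a⁻¹
copper: T>10 °C ⇒ hinge -0.080·(21.5−10) = -0.9200
  Pd branch = 0.0053·Pd^0.26·e^(0.059·RH+f) = 0.3682 μm/a
  Sd branch = 0.01025·Sd^0.27·e^(0.036·RH+0.049·T) = 1.245 μm/a
  sum: 0.3682 + 1.245 → r_corr = 1.613 μm/a
  mass loss = 1.613 μm/a × 8.96 g/cm³ = 14.45 g·m⁻²·a⁻¹
Ordering by g·m⁻²·a⁻¹: copper (14.5) > zinc (9.73)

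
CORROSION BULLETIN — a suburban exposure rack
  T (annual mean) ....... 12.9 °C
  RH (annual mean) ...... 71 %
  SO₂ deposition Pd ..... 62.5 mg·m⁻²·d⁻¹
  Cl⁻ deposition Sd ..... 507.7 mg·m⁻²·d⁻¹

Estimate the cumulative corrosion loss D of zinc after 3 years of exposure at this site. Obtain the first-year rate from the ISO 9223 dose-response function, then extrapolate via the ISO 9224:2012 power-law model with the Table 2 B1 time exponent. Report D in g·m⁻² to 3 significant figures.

D(3) = 85.8 g·m⁻²

zinc: temperature factor f = -0.071·(2.9) = -0.2059
  Pd branch = 0.0129·Pd^0.44·e^(0.046·RH+f) = 1.697 μm/a
  Sd branch = 0.0175·Sd^0.57·e^(0.008·RH+0.085·T) = 3.222 μm/a
  r_corr = 1.697 + 3.222 = 4.919 μm/a
ISO 9224: D(t) = r_corr · t^b with b = 0.813 (zinc, B1)
  D(3) = 4.919 × 3^0.813 = 4.919 × 2.443 = 12.02 μm
  Mass loss = 12.02 μm × 7.14 g/cm³ = 85.8 g·m⁻²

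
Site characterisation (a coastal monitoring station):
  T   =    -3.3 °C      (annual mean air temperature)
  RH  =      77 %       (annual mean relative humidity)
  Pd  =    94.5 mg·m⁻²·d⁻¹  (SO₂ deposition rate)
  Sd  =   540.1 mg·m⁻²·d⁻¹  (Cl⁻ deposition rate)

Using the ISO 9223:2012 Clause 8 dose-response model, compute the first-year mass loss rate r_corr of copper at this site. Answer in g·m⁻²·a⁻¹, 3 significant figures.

r_corr = 9.56 g·m⁻²·a⁻¹

copper: T≤10 °C ⇒ hinge +0.126·(-3.3−10) = -1.6758
  Pd branch = 0.0053·Pd^0.26·e^(0.059·RH+f) = 0.3042 μm/a
  Cl⁻ term: 0.01025·540.1^0.27·exp(0.036·77+0.049·-3.3) = 0.7623
  r_corr = 0.3042 + 0.7623 = 1.066 μm/a
Convert to mass loss: 1.066 μm/a × 8.96 g/cm³ = 9.556 g·m⁻²·a⁻¹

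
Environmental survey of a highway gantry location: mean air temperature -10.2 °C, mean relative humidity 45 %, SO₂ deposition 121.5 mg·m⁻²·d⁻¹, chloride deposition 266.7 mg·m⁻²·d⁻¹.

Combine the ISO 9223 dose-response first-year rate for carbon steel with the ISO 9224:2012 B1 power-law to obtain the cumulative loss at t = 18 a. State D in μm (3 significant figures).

carbon steel: temperature factor f = +0.150·(-20.2) = -3.0300
  sulphur-dioxide contribution → 2.552 μm/a
  chloride contribution → 9.56 μm/a
  total first-year rate 12.11 μm/a
Power-law: D(18) = r_corr · 18^0.523
  D(18) = 12.11 × 18^0.523 = 12.11 × 4.534 = 54.92 μm

D(18) = 54.9 μm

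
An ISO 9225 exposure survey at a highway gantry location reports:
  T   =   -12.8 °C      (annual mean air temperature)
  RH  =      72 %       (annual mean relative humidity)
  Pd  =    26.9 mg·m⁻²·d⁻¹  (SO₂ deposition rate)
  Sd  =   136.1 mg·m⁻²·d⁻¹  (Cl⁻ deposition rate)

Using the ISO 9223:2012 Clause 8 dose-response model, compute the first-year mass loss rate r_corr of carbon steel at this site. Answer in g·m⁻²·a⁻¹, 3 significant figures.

carbon steel: T≤10 °C ⇒ hinge +0.150·(-12.8−10) = -3.4200
  sulphur-dioxide contribution → 1.354 μm/a
  chloride contribution → 13.84 μm/a
  total first-year rate 15.19 μm/a
Convert to mass loss: 15.19 μm/a × 7.85 g/cm³ = 119.3 g·m⁻²·a⁻¹

r_corr = 119 g·m⁻²·a⁻¹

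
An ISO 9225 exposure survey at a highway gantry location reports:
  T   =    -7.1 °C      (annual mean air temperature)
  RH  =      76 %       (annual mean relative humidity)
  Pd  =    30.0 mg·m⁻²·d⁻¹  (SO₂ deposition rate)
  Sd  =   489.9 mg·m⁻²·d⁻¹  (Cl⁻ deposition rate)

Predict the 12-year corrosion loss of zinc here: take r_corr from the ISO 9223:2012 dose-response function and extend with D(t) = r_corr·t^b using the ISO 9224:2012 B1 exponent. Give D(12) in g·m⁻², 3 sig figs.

zinc: f(T) = +0.038·(T−10) [T≤10 °C] = -0.6498
  Pd branch = 0.0129·Pd^0.44·e^(0.046·RH+f) = 0.9922 μm/a
  Cl⁻ term: 0.0175·489.9^0.57·exp(0.008·76+0.085·-7.1) = 0.6003
  sum: 0.9922 + 0.6003 → r_corr = 1.593 μm/a
Long-term exponent b (ISO 9224 Table 2, B1) = 0.813
  D(12) = 1.593 × 12^0.813 = 1.593 × 7.54 = 12.01 μm
  Mass loss = 12.01 μm × 7.14 g/cm³ = 85.73 g·m⁻²

D(12) = 85.7 g·m⁻²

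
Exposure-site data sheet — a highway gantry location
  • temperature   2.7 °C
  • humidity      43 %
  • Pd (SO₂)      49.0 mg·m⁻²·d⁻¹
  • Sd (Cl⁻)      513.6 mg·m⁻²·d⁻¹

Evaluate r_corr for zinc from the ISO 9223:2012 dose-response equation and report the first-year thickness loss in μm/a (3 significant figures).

r_corr = 1.48 μm/a

zinc: T≤10 °C ⇒ hinge +0.038·(2.7−10) = -0.2774
  SO₂ term: 0.0129·49.0^0.44·exp(0.046·43-0.2774) = 0.3916
  Cl⁻ term: 0.0175·513.6^0.57·exp(0.008·43+0.085·2.7) = 1.089
  sum: 0.3916 + 1.089 → r_corr = 1.481 μm/a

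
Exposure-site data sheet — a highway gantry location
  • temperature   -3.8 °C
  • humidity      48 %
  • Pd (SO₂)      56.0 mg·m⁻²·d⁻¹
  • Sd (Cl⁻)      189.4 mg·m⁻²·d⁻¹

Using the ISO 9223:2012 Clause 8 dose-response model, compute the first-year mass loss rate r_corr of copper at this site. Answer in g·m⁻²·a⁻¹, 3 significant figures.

r_corr = 2.17 g·m⁻²·a⁻¹

copper: T≤10 °C ⇒ hinge +0.126·(-3.8−10) = -1.7388
  Pd branch = 0.0053·Pd^0.26·e^(0.059·RH+f) = 0.04504 μm/a
  Cl⁻ term: 0.01025·189.4^0.27·exp(0.036·48+0.049·-3.8) = 0.1973
  r_corr = 0.04504 + 0.1973 = 0.2424 μm/a
Convert to mass loss: 0.2424 μm/a × 8.96 g/cm³ = 2.172 g·m⁻²·a⁻¹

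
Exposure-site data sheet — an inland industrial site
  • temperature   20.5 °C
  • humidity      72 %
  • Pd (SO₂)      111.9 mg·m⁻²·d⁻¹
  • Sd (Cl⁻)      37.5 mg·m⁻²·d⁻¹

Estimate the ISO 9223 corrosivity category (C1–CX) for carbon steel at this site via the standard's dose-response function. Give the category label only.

C4

carbon steel: T>10 °C ⇒ hinge -0.054·(20.5−10) = -0.5670
  SO₂ term: 1.77·111.9^0.52·exp(0.02·72-0.5670) = 49.26
  Cl⁻ term: 0.102·37.5^0.62·exp(0.033·72+0.04·20.5) = 23.58
  sum: 49.26 + 23.58 → r_corr = 72.84 μm/a
Category bounds: 50…80 μm/a bracket r_corr ⇒ C4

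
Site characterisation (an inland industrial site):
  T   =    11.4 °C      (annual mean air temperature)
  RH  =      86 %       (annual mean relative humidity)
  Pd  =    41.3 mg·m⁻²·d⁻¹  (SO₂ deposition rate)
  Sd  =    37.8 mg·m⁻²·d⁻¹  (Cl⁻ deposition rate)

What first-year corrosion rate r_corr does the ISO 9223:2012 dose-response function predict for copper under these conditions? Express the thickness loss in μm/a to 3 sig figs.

copper: temperature factor f = -0.080·(1.4) = -0.1120
  Pd branch = 0.0053·Pd^0.26·e^(0.059·RH+f) = 1.992 μm/a
  Cl⁻ term: 0.01025·37.8^0.27·exp(0.036·86+0.049·11.4) = 1.056
  r_corr = 1.992 + 1.056 = 3.049 μm/a

r_corr = 3.05 μm/a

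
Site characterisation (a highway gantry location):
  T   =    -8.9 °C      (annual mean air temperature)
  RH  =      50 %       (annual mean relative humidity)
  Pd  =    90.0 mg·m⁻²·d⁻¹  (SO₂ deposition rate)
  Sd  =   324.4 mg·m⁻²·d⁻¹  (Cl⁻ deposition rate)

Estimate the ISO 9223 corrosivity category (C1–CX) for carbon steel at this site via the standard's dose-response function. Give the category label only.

carbon steel: f(T) = +0.150·(T−10) [T≤10 °C] = -2.8350
  Pd branch = 1.77·Pd^0.52·e^(0.02·RH+f) = 2.933 μm/a
  Cl⁻ term: 0.102·324.4^0.62·exp(0.033·50+0.04·-8.9) = 13.41
  r_corr = 2.933 + 13.41 = 16.34 μm/a
Category bounds: 1.3…25 μm/a bracket r_corr ⇒ C2

C2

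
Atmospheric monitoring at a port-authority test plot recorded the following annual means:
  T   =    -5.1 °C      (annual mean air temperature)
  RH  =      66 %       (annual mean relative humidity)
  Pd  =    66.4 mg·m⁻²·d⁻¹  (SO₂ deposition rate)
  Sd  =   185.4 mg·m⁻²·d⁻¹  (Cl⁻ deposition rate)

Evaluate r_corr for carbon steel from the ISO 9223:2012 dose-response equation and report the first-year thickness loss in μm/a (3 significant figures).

carbon steel: T≤10 °C ⇒ hinge +0.150·(-5.1−10) = -2.2650
  SO₂ term: 1.77·66.4^0.52·exp(0.02·66-2.2650) = 6.097
  Cl⁻ term: 0.102·185.4^0.62·exp(0.033·66+0.04·-5.1) = 18.71
  r_corr = 6.097 + 18.71 = 24.81 μm/a

r_corr = 24.8 μm/a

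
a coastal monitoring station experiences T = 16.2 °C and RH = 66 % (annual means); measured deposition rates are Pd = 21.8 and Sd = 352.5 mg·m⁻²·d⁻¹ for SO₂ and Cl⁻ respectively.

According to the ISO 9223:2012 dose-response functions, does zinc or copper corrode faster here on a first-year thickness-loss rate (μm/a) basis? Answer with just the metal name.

zinc

zinc: T>10 °C ⇒ hinge -0.071·(16.2−10) = -0.4402
  sulphur-dioxide contribution → 0.6712 μm/a
  chloride contribution → 3.329 μm/a
  total first-year rate 4 μm/a
copper: f(T) = -0.080·(T−10) [T>10 °C] = -0.4960
  sulphur-dioxide contribution → 0.3532 μm/a
  chloride contribution → 1.189 μm/a
  total first-year rate 1.542 μm/a
Ordering by μm/a: zinc (4) > copper (1.54)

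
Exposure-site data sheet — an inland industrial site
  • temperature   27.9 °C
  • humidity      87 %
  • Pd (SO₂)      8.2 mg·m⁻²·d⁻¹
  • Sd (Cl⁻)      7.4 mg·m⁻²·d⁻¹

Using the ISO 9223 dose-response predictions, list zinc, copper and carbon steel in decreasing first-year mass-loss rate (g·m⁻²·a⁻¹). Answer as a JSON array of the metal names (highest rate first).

zinc: f(T) = -0.071·(T−10) [T>10 °C] = -1.2709
  sulphur-dioxide contribution → 0.4998 μm/a
  chloride contribution → 1.177 μm/a
  total first-year rate 1.677 μm/a
  mass loss = 1.677 μm/a × 7.14 g/cm³ = 11.97 g·m⁻²·a⁻¹
copper: f(T) = -0.080·(T−10) [T>10 °C] = -1.4320
  sulphur-dioxide contribution → 0.3708 μm/a
  chloride contribution → 1.583 μm/a
  ⇒ r_corr(copper) = 1.953 μm/a
  mass loss = 1.953 μm/a × 8.96 g/cm³ = 17.5 g·m⁻²·a⁻¹
carbon steel: f(T) = -0.054·(T−10) [T>10 °C] = -0.9666
  sulphur-dioxide contribution → 11.46 μm/a
  chloride contribution → 19.01 μm/a
  total first-year rate 30.47 μm/a
  mass loss = 30.47 μm/a × 7.85 g/cm³ = 239.2 g·m⁻²·a⁻¹
Ordering by g·m⁻²·a⁻¹: carbon steel (239) > copper (17.5) > zinc (12)

["carbon steel", "copper", "zinc"]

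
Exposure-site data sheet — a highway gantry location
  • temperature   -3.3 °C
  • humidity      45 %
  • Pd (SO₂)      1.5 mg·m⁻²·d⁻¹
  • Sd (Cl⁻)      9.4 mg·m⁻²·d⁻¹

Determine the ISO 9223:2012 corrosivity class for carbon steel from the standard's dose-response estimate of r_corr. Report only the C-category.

C2

carbon steel: temperature factor f = +0.150·(-13.3) = -1.9950
  Pd branch = 1.77·Pd^0.52·e^(0.02·RH+f) = 0.7311 μm/a
  Cl⁻ term: 0.102·9.4^0.62·exp(0.033·45+0.04·-3.3) = 1.583
  r_corr = 0.7311 + 1.583 = 2.314 μm/a
Category bounds: 1.3…25 μm/a bracket r_corr ⇒ C2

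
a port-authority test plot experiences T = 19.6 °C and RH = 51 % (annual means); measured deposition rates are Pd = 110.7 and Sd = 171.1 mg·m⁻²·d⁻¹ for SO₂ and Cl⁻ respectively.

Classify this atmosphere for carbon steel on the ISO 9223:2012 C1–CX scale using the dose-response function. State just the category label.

C4

carbon steel: f(T) = -0.054·(T−10) [T>10 °C] = -0.5184
  Pd branch = 1.77·Pd^0.52·e^(0.02·RH+f) = 33.79 μm/a
  Cl⁻ term: 0.102·171.1^0.62·exp(0.033·51+0.04·19.6) = 29.15
  sum: 33.79 + 29.15 → r_corr = 62.94 μm/a
Category bounds: 50…80 μm/a bracket r_corr ⇒ C4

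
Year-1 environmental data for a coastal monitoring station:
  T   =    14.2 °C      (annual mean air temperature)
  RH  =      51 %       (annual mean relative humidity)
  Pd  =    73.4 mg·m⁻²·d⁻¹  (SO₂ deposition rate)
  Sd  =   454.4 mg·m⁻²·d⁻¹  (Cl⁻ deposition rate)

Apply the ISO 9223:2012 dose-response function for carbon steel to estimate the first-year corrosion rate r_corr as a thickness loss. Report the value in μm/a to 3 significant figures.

r_corr = 79.6 μm/a

carbon steel: f(T) = -0.054·(T−10) [T>10 °C] = -0.2268
  Pd branch = 1.77·Pd^0.52·e^(0.02·RH+f) = 36.53 μm/a
  Cl⁻ term: 0.102·454.4^0.62·exp(0.033·51+0.04·14.2) = 43.03
  sum: 36.53 + 43.03 → r_corr = 79.56 μm/a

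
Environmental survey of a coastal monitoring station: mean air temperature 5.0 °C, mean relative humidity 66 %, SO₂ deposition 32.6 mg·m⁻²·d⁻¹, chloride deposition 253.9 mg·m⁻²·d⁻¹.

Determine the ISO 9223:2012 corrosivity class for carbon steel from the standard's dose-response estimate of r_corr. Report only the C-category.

carbon steel: f(T) = +0.150·(T−10) [T≤10 °C] = -0.7500
  sulphur-dioxide contribution → 19.16 μm/a
  chloride contribution → 34.06 μm/a
  total first-year rate 53.22 μm/a
53.2 μm/a falls in (50, 80] for carbon steel → category C4

C4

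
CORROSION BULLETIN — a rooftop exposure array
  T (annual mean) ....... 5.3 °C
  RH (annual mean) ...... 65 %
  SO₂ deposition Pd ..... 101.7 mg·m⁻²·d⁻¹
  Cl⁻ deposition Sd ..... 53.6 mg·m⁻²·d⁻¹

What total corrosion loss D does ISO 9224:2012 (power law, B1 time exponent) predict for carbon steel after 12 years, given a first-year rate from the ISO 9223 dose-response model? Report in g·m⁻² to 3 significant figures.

D(12) = 1.39e+03 g·m⁻²

carbon steel: T≤10 °C ⇒ hinge +0.150·(5.3−10) = -0.7050
  SO₂ term: 1.77·101.7^0.52·exp(0.02·65-0.7050) = 35.5
  Sd branch = 0.102·Sd^0.62·e^(0.033·RH+0.04·T) = 12.71 μm/a
  sum: 35.5 + 12.71 → r_corr = 48.21 μm/a
ISO 9224: D(t) = r_corr · t^b with b = 0.523 (carbon steel, B1)
  D(12) = 48.21 × 12^0.523 = 48.21 × 3.668 = 176.8 μm
  Mass loss = 176.8 μm × 7.85 g/cm³ = 1388 g·m⁻²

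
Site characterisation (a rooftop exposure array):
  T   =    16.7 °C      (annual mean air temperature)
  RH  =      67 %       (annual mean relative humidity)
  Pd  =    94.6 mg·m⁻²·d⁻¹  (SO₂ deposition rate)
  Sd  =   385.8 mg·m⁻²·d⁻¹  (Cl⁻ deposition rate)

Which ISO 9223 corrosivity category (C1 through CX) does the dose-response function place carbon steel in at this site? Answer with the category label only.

carbon steel: f(T) = -0.054·(T−10) [T>10 °C] = -0.3618
  SO₂ term: 1.77·94.6^0.52·exp(0.02·67-0.3618) = 50.15
  Sd branch = 0.102·Sd^0.62·e^(0.033·RH+0.04·T) = 72.86 μm/a
  r_corr = 50.15 + 72.86 = 123 μm/a
ISO 9223 Table 2 (carbon steel): 80 < 123 ≤ 200 μm/a ⇒ C5

C5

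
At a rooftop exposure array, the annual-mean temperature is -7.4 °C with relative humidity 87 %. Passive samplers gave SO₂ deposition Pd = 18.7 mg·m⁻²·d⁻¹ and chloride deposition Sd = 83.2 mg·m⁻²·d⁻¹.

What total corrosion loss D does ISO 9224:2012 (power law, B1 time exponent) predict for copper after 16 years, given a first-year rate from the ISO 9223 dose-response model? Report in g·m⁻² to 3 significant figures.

copper: T≤10 °C ⇒ hinge +0.126·(-7.4−10) = -2.1924
  SO₂ term: 0.0053·18.7^0.26·exp(0.059·87-2.1924) = 0.2148
  Cl⁻ term: 0.01025·83.2^0.27·exp(0.036·87+0.049·-7.4) = 0.5394
  r_corr = 0.2148 + 0.5394 = 0.7542 μm/a
ISO 9224: D(t) = r_corr · t^b with b = 0.667 (copper, B1)
  D(16) = 0.7542 × 16^0.667 = 0.7542 × 6.355 = 4.793 μm
  Mass loss = 4.793 μm × 8.96 g/cm³ = 42.95 g·m⁻²

D(16) = 42.9 g·m⁻²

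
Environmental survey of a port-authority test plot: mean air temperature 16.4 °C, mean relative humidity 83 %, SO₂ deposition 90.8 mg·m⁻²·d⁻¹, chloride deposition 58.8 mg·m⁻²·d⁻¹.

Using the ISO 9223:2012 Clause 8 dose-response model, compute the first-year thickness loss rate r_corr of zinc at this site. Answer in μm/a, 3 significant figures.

zinc: temperature factor f = -0.071·(6.4) = -0.4544
  Pd branch = 0.0129·Pd^0.44·e^(0.046·RH+f) = 2.71 μm/a
  Cl⁻ term: 0.0175·58.8^0.57·exp(0.008·83+0.085·16.4) = 1.398
  r_corr = 2.71 + 1.398 = 4.107 μm/a

r_corr = 4.11 μm/a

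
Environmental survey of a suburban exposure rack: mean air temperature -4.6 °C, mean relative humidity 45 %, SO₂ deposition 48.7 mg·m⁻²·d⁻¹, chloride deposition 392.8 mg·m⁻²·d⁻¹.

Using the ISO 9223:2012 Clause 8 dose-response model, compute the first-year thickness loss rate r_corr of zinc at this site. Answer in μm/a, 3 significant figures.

zinc: T≤10 °C ⇒ hinge +0.038·(-4.6−10) = -0.5548
  SO₂ term: 0.0129·48.7^0.44·exp(0.046·45-0.5548) = 0.3244
  Cl⁻ term: 0.0175·392.8^0.57·exp(0.008·45+0.085·-4.6) = 0.5108
  r_corr = 0.3244 + 0.5108 = 0.8353 μm/a

r_corr = 0.835 μm/a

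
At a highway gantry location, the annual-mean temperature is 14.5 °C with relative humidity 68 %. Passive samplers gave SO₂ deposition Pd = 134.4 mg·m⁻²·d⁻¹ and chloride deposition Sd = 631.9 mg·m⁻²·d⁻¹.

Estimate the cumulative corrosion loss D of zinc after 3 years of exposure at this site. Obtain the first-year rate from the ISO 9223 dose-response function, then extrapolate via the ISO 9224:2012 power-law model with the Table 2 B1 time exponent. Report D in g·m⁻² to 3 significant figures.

zinc: T>10 °C ⇒ hinge -0.071·(14.5−10) = -0.3195
  Pd branch = 0.0129·Pd^0.44·e^(0.046·RH+f) = 1.848 μm/a
  Sd branch = 0.0175·Sd^0.57·e^(0.008·RH+0.085·T) = 4.083 μm/a
  r_corr = 1.848 + 4.083 = 5.931 μm/a
Long-term exponent b (ISO 9224 Table 2, B1) = 0.813
  D(3) = 5.931 × 3^0.813 = 5.931 × 2.443 = 14.49 μm
  Mass loss = 14.49 μm × 7.14 g/cm³ = 103.4 g·m⁻²

D(3) = 103 g·m⁻²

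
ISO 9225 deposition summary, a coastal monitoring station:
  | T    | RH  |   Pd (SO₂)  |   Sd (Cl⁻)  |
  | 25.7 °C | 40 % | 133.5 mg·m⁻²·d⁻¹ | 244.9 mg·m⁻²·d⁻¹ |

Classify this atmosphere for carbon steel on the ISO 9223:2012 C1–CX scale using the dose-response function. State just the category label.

C4

carbon steel: temperature factor f = -0.054·(15.7) = -0.8478
  sulphur-dioxide contribution → 21.5 μm/a
  chloride contribution → 32.32 μm/a
  total first-year rate 53.82 μm/a
Category bounds: 50…80 μm/a bracket r_corr ⇒ C4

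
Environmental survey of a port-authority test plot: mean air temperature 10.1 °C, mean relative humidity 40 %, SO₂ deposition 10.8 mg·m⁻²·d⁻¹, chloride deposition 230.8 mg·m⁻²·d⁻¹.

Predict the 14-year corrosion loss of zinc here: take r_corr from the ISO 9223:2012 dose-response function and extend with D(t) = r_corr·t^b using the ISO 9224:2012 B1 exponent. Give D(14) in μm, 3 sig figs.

zinc: T>10 °C ⇒ hinge -0.071·(10.1−10) = -0.0071
  sulphur-dioxide contribution → 0.2298 μm/a
  chloride contribution → 1.264 μm/a
  ⇒ r_corr(zinc) = 1.494 μm/a
ISO 9224: D(t) = r_corr · t^b with b = 0.813 (zinc, B1)
  D(14) = 1.494 × 14^0.813 = 1.494 × 8.547 = 12.77 μm

D(14) = 12.8 μm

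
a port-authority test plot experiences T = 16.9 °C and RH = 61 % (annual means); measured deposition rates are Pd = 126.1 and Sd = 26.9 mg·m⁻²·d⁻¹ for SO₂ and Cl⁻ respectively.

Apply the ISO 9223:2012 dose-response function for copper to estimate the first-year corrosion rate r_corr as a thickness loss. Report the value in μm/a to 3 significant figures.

copper: T>10 °C ⇒ hinge -0.080·(16.9−10) = -0.5520
  Pd branch = 0.0053·Pd^0.26·e^(0.059·RH+f) = 0.3924 μm/a
  Cl⁻ term: 0.01025·26.9^0.27·exp(0.036·61+0.049·16.9) = 0.513
  sum: 0.3924 + 0.513 → r_corr = 0.9054 μm/a

r_corr = 0.905 μm/a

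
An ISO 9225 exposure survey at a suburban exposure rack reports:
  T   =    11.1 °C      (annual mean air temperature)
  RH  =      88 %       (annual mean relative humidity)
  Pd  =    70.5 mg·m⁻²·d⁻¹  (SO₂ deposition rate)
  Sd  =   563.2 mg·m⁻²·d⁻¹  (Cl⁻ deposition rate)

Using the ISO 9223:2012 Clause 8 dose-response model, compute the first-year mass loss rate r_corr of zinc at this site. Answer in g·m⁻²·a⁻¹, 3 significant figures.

r_corr = 55.7 g·m⁻²·a⁻¹

zinc: temperature factor f = -0.071·(1.1) = -0.0781
  Pd branch = 0.0129·Pd^0.44·e^(0.046·RH+f) = 4.445 μm/a
  Cl⁻ term: 0.0175·563.2^0.57·exp(0.008·88+0.085·11.1) = 3.361
  r_corr = 4.445 + 3.361 = 7.806 μm/a
Convert to mass loss: 7.806 μm/a × 7.14 g/cm³ = 55.73 g·m⁻²·a⁻¹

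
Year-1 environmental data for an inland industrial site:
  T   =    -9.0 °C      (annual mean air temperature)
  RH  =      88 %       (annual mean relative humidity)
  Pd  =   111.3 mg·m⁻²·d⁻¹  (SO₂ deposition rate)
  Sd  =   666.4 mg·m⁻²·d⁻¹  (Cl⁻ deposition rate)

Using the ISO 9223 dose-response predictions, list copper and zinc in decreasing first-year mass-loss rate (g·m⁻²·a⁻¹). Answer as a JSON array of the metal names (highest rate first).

["zinc", "copper"]

copper: T≤10 °C ⇒ hinge +0.126·(-9.0−10) = -2.3940
  SO₂ term: 0.0053·111.3^0.26·exp(0.059·88-2.3940) = 0.2962
  Sd branch = 0.01025·Sd^0.27·e^(0.036·RH+0.049·T) = 0.9067 μm/a
  sum: 0.2962 + 0.9067 → r_corr = 1.203 μm/a
  mass loss = 1.203 μm/a × 8.96 g/cm³ = 10.78 g·m⁻²·a⁻¹
zinc: temperature factor f = +0.038·(-19.0) = -0.7220
  SO₂ term: 0.0129·111.3^0.44·exp(0.046·88-0.7220) = 2.854
  Sd branch = 0.0175·Sd^0.57·e^(0.008·RH+0.085·T) = 0.67 μm/a
  sum: 2.854 + 0.67 → r_corr = 3.524 μm/a
  mass loss = 3.524 μm/a × 7.14 g/cm³ = 25.16 g·m⁻²·a⁻¹
Ordering by g·m⁻²·a⁻¹: zinc (25.2) > copper (10.8)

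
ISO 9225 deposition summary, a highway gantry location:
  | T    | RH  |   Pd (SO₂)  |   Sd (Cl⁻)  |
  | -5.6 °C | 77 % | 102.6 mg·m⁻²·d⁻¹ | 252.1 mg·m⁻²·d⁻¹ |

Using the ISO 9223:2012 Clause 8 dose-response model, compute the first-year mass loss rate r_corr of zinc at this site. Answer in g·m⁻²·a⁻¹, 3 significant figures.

zinc: f(T) = +0.038·(T−10) [T≤10 °C] = -0.5928
  sulphur-dioxide contribution → 1.889 μm/a
  chloride contribution → 0.4707 μm/a
  ⇒ r_corr(zinc) = 2.36 μm/a
Convert to mass loss: 2.36 μm/a × 7.14 g/cm³ = 16.85 g·m⁻²·a⁻¹

r_corr = 16.9 g·m⁻²·a⁻¹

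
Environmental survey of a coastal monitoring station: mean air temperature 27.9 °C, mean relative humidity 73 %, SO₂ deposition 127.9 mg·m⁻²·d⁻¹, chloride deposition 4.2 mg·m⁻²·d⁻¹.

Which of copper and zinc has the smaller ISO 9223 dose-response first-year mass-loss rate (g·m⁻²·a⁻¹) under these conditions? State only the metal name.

copper: T>10 °C ⇒ hinge -0.080·(27.9−10) = -1.4320
  Pd branch = 0.0053·Pd^0.26·e^(0.059·RH+f) = 0.3316 μm/a
  Sd branch = 0.01025·Sd^0.27·e^(0.036·RH+0.049·T) = 0.8204 μm/a
  sum: 0.3316 + 0.8204 → r_corr = 1.152 μm/a
  mass loss = 1.152 μm/a × 8.96 g/cm³ = 10.32 g·m⁻²·a⁻¹
zinc: temperature factor f = -0.071·(17.9) = -1.2709
  Pd branch = 0.0129·Pd^0.44·e^(0.046·RH+f) = 0.8791 μm/a
  Cl⁻ term: 0.0175·4.2^0.57·exp(0.008·73+0.085·27.9) = 0.7618
  sum: 0.8791 + 0.7618 → r_corr = 1.641 μm/a
  mass loss = 1.641 μm/a × 7.14 g/cm³ = 11.72 g·m⁻²·a⁻¹
Ordering by g·m⁻²·a⁻¹: zinc (11.7) > copper (10.3)

copper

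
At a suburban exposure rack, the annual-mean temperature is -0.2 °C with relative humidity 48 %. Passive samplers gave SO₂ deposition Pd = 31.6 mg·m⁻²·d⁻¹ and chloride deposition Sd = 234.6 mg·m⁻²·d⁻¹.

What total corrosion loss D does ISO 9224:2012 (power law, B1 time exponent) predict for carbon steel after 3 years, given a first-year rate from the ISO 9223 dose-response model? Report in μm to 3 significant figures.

carbon steel: f(T) = +0.150·(T−10) [T≤10 °C] = -1.5300
  sulphur-dioxide contribution → 6.029 μm/a
  chloride contribution → 14.54 μm/a
  total first-year rate 20.57 μm/a
ISO 9224: D(t) = r_corr · t^b with b = 0.523 (carbon steel, B1)
  D(3) = 20.57 × 3^0.523 = 20.57 × 1.776 = 36.54 μm

D(3) = 36.5 μm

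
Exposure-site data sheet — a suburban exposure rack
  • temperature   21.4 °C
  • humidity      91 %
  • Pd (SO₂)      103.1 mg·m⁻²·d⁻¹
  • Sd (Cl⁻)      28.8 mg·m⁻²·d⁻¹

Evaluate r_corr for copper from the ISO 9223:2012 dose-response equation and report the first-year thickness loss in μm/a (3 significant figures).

r_corr = 3.44 μm/a

copper: f(T) = -0.080·(T−10) [T>10 °C] = -0.9120
  SO₂ term: 0.0053·103.1^0.26·exp(0.059·91-0.9120) = 1.525
  Sd branch = 0.01025·Sd^0.27·e^(0.036·RH+0.049·T) = 1.918 μm/a
  r_corr = 1.525 + 1.918 = 3.444 μm/a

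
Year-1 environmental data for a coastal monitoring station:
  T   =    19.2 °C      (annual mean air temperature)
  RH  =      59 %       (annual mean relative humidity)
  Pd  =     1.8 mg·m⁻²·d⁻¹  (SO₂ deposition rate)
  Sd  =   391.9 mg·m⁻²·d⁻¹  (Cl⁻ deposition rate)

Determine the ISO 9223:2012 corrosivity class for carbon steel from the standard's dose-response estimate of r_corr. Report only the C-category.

carbon steel: T>10 °C ⇒ hinge -0.054·(19.2−10) = -0.4968
  sulphur-dioxide contribution → 4.758 μm/a
  chloride contribution → 62.44 μm/a
  ⇒ r_corr(carbon steel) = 67.2 μm/a
67.2 μm/a falls in (50, 80] for carbon steel → category C4

C4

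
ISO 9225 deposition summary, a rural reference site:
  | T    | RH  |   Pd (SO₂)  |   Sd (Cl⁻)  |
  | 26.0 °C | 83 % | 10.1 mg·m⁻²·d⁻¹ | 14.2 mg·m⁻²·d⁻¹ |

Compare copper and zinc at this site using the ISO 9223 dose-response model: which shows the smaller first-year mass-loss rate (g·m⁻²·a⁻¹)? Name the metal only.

zinc

copper: T>10 °C ⇒ hinge -0.080·(26.0−10) = -1.2800
  SO₂ term: 0.0053·10.1^0.26·exp(0.059·83-1.2800) = 0.36
  Sd branch = 0.01025·Sd^0.27·e^(0.036·RH+0.049·T) = 1.489 μm/a
  sum: 0.36 + 1.489 → r_corr = 1.849 μm/a
  mass loss = 1.849 μm/a × 8.96 g/cm³ = 16.56 g·m⁻²·a⁻¹
zinc: temperature factor f = -0.071·(16.0) = -1.1360
  SO₂ term: 0.0129·10.1^0.44·exp(0.046·83-1.1360) = 0.5215
  Cl⁻ term: 0.0175·14.2^0.57·exp(0.008·83+0.085·26.0) = 1.406
  r_corr = 0.5215 + 1.406 = 1.928 μm/a
  mass loss = 1.928 μm/a × 7.14 g/cm³ = 13.76 g·m⁻²·a⁻¹
Ordering by g·m⁻²·a⁻¹: copper (16.6) > zinc (13.8)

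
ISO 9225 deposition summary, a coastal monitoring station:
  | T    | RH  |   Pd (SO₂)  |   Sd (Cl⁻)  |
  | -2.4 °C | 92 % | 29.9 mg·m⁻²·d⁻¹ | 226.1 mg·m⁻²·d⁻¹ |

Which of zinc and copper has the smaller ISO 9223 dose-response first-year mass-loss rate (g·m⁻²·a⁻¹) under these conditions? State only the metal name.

zinc: T≤10 °C ⇒ hinge +0.038·(-2.4−10) = -0.4712
  Pd branch = 0.0129·Pd^0.44·e^(0.046·RH+f) = 2.473 μm/a
  Sd branch = 0.0175·Sd^0.57·e^(0.008·RH+0.085·T) = 0.6547 μm/a
  r_corr = 2.473 + 0.6547 = 3.127 μm/a
  mass loss = 3.127 μm/a × 7.14 g/cm³ = 22.33 g·m⁻²·a⁻¹
copper: temperature factor f = +0.126·(-12.4) = -1.5624
  Pd branch = 0.0053·Pd^0.26·e^(0.059·RH+f) = 0.612 μm/a
  Sd branch = 0.01025·Sd^0.27·e^(0.036·RH+0.049·T) = 1.081 μm/a
  r_corr = 0.612 + 1.081 = 1.693 μm/a
  mass loss = 1.693 μm/a × 8.96 g/cm³ = 15.17 g·m⁻²·a⁻¹
Ordering by g·m⁻²·a⁻¹: zinc (22.3) > copper (15.2)

copper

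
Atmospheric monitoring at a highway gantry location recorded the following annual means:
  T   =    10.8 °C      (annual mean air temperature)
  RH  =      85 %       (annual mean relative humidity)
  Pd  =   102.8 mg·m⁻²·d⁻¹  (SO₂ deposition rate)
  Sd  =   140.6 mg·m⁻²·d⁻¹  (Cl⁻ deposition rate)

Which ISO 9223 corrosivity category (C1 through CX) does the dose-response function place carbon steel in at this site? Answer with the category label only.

C5

carbon steel: temperature factor f = -0.054·(0.8) = -0.0432
  Pd branch = 1.77·Pd^0.52·e^(0.02·RH+f) = 103.2 μm/a
  Sd branch = 0.102·Sd^0.62·e^(0.033·RH+0.04·T) = 55.74 μm/a
  sum: 103.2 + 55.74 → r_corr = 159 μm/a
159 μm/a falls in (80, 200] for carbon steel → category C5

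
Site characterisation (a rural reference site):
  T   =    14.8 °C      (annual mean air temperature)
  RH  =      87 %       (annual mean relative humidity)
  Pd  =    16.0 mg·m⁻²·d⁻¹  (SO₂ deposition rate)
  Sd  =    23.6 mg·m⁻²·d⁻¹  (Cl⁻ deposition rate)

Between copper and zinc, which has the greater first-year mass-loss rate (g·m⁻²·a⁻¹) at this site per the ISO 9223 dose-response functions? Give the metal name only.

copper

copper: temperature factor f = -0.080·(4.8) = -0.3840
  sulphur-dioxide contribution → 1.258 μm/a
  chloride contribution → 1.139 μm/a
  ⇒ r_corr(copper) = 2.398 μm/a
  mass loss = 2.398 μm/a × 8.96 g/cm³ = 21.48 g·m⁻²·a⁻¹
zinc: T>10 °C ⇒ hinge -0.071·(14.8−10) = -0.3408
  sulphur-dioxide contribution → 1.7 μm/a
  chloride contribution → 0.7485 μm/a
  total first-year rate 2.449 μm/a
  mass loss = 2.449 μm/a × 7.14 g/cm³ = 17.48 g·m⁻²·a⁻¹
Ordering by g·m⁻²·a⁻¹: copper (21.5) > zinc (17.5)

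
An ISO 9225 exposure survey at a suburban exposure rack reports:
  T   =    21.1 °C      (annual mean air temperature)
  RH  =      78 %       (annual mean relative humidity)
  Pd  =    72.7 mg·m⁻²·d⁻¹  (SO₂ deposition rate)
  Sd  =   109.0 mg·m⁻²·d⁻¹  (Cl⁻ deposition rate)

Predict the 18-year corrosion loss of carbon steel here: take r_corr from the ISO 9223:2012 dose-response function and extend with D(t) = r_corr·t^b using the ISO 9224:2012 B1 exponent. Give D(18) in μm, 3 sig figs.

carbon steel: temperature factor f = -0.054·(11.1) = -0.5994
  Pd branch = 1.77·Pd^0.52·e^(0.02·RH+f) = 42.97 μm/a
  Cl⁻ term: 0.102·109.0^0.62·exp(0.033·78+0.04·21.1) = 57.05
  r_corr = 42.97 + 57.05 = 100 μm/a
ISO 9224: D(t) = r_corr · t^b with b = 0.523 (carbon steel, B1)
  D(18) = 100 × 18^0.523 = 100 × 4.534 = 453.5 μm

D(18) = 453 μm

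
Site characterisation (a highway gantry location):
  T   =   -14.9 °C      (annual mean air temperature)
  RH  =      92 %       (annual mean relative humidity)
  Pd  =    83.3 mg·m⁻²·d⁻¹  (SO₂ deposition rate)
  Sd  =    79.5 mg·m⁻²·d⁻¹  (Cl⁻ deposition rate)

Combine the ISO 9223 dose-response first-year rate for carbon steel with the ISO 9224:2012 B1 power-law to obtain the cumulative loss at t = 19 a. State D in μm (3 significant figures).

D(19) = 94.7 μm

carbon steel: T≤10 °C ⇒ hinge +0.150·(-14.9−10) = -3.7350
  sulphur-dioxide contribution → 2.653 μm/a
  chloride contribution → 17.64 μm/a
  total first-year rate 20.29 μm/a
Long-term exponent b (ISO 9224 Table 2, B1) = 0.523
  D(19) = 20.29 × 19^0.523 = 20.29 × 4.664 = 94.65 μm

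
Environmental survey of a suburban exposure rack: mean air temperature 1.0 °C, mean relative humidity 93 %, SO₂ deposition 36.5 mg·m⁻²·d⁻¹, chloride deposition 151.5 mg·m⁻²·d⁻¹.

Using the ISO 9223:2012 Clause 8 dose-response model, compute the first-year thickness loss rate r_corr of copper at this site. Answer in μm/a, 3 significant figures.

r_corr = 2.24 μm/a

copper: temperature factor f = +0.126·(-9.0) = -1.1340
  sulphur-dioxide contribution → 1.049 μm/a
  chloride contribution → 1.188 μm/a
  ⇒ r_corr(copper) = 2.237 μm/a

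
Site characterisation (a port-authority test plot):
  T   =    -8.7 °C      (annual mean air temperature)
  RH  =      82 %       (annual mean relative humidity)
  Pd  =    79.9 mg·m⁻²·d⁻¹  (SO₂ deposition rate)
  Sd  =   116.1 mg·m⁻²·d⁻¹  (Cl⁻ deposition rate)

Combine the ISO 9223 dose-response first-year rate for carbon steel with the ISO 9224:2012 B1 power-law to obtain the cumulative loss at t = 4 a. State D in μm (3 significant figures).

D(4) = 53.6 μm

carbon steel: temperature factor f = +0.150·(-18.7) = -2.8050
  sulphur-dioxide contribution → 5.387 μm/a
  chloride contribution → 20.55 μm/a
  ⇒ r_corr(carbon steel) = 25.94 μm/a
Power-law: D(4) = r_corr · 4^0.523
  D(4) = 25.94 × 4^0.523 = 25.94 × 2.065 = 53.56 μm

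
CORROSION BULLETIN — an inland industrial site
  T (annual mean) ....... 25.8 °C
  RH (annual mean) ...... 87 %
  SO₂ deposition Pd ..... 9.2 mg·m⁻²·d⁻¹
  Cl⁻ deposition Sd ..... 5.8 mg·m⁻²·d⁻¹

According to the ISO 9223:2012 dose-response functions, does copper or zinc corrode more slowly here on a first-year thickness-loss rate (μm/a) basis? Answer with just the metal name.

zinc

copper: T>10 °C ⇒ hinge -0.080·(25.8−10) = -1.2640
  sulphur-dioxide contribution → 0.452 μm/a
  chloride contribution → 1.337 μm/a
  ⇒ r_corr(copper) = 1.789 μm/a
zinc: f(T) = -0.071·(T−10) [T>10 °C] = -1.1218
  sulphur-dioxide contribution → 0.6103 μm/a
  chloride contribution → 0.8568 μm/a
  ⇒ r_corr(zinc) = 1.467 μm/a
Ordering by μm/a: copper (1.79) > zinc (1.47)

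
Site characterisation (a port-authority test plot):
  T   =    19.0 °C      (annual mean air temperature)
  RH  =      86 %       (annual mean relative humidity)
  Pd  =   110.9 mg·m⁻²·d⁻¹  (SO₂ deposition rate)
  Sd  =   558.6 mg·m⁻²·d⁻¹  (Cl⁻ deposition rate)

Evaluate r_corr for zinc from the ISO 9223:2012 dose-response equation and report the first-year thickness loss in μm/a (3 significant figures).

r_corr = 9.27 μm/a

zinc: f(T) = -0.071·(T−10) [T>10 °C] = -0.6390
  SO₂ term: 0.0129·110.9^0.44·exp(0.046·86-0.6390) = 2.824
  Cl⁻ term: 0.0175·558.6^0.57·exp(0.008·86+0.085·19.0) = 6.443
  sum: 2.824 + 6.443 → r_corr = 9.267 μm/a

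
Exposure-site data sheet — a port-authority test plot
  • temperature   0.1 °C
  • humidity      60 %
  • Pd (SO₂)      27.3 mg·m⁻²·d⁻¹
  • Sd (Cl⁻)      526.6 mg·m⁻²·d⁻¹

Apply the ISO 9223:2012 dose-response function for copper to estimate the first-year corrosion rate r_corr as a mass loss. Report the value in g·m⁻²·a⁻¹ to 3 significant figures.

r_corr = 5.46 g·m⁻²·a⁻¹

copper: T≤10 °C ⇒ hinge +0.126·(0.1−10) = -1.2474
  sulphur-dioxide contribution → 0.124 μm/a
  chloride contribution → 0.485 μm/a
  total first-year rate 0.609 μm/a
Convert to mass loss: 0.609 μm/a × 8.96 g/cm³ = 5.456 g·m⁻²·a⁻¹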